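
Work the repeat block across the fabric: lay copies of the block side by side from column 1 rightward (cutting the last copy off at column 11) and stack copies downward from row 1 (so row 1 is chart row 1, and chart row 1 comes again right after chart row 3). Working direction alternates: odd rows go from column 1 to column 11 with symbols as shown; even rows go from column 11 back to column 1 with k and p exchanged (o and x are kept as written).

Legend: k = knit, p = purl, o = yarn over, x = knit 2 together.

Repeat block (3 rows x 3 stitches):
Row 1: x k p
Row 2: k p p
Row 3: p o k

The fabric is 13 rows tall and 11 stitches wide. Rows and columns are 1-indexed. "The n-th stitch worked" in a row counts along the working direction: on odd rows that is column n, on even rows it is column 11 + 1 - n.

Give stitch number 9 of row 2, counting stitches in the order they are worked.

For row 2: chart row = ((2-1) mod 3) + 1 = 2; this is a WS (even) row.
Chart row 2 tiled across columns 1-11: k p p k p p k p p k p
Wrong side: read the tiled row from column 11 down to 1 and exchange k with p (leave o, x).
Row 2 as worked: k p k k p k k p k k p
Stitch 9 in working order -> k

Result:
k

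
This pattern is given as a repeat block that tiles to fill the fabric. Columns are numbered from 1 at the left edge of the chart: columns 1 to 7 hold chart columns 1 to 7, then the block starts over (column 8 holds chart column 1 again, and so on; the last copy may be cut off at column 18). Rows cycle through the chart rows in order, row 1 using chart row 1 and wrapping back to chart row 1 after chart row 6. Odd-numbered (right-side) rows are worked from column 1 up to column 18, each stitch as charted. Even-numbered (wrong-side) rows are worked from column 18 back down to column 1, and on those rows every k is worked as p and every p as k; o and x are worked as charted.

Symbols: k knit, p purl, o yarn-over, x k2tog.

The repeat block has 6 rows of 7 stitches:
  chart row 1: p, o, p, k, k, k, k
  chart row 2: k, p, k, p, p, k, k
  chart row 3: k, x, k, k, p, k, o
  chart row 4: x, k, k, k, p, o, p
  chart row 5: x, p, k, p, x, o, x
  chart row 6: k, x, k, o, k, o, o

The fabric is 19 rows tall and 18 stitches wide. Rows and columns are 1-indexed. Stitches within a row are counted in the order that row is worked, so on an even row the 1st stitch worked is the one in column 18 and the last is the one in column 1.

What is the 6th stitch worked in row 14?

Stitch:
p

Derivation:
Row 14: (14-1) mod 6 = 1, so use chart row 2. Even row -> WS.
Chart row 2 tiled across columns 1-18: k p k p p k k k p k p p k k k p k p
Wrong side: read the tiled row from column 18 down to 1 and exchange k with p (leave o, x).
Row 14 as worked: k p k p p p k k p k p p p k k p k p
Counting 6 along the worked row gives p.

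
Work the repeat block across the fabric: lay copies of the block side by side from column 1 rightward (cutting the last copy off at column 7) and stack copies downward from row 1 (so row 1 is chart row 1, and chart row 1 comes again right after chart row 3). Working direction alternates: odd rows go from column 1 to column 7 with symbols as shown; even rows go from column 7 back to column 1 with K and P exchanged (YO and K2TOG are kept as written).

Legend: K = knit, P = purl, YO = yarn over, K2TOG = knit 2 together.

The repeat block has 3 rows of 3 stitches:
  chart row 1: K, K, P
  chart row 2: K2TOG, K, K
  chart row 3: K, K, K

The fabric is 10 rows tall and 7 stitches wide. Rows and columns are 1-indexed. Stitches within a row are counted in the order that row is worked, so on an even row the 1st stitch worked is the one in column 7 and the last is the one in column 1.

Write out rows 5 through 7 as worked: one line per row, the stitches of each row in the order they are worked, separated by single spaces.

Row 5: chart row 2, RS - tile across columns 1-7 and work as-is.
Row 6: chart row 3, WS - tiled (columns 1-7): K K K K K K K; work from column 7 back to 1 with K<->P swapped.
Row 7: chart row 1, RS - tile across columns 1-7 and work as-is.

Result:
K2TOG K K K2TOG K K K2TOG
P P P P P P P
K K P K K P K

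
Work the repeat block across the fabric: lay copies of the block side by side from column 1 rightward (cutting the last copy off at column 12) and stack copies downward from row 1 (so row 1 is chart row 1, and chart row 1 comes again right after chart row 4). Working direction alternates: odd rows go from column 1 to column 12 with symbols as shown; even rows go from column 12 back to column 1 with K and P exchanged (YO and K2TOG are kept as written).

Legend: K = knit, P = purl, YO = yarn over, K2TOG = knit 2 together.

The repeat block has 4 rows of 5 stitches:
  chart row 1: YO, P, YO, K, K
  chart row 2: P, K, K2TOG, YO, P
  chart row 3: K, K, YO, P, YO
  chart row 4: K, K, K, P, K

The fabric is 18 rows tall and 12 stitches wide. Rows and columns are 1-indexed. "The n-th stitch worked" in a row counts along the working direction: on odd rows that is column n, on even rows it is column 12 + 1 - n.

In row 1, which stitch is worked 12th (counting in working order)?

Result:
P

Derivation:
Row 1 uses chart row ((1-1) mod 4)+1 = 1. Row 1 is odd, so RS.
Chart row 1 tiled across columns 1-12: YO P YO K K YO P YO K K YO P
Right side: take the tiled row as-is (worked left to right from column 1).
Stitch 12 in working order -> P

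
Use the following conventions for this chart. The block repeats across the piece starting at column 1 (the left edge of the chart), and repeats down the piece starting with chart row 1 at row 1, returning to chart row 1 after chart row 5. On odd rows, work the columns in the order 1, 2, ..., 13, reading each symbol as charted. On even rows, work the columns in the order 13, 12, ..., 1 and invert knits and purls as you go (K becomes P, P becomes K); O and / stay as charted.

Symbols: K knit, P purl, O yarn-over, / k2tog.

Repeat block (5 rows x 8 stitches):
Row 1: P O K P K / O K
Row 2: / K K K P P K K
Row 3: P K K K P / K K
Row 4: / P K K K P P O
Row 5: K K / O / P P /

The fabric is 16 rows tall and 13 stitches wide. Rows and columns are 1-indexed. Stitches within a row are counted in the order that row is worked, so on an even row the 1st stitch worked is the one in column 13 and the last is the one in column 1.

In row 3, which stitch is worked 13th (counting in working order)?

Row 3: (3-1) mod 5 = 2, so use chart row 3. Odd row -> RS.
Chart row 3 tiled across columns 1-13: P K K K P / K K P K K K P
RS row: no reversal, no swap; stitch n worked = column n.
Stitch 13 in working order -> P

Result:
P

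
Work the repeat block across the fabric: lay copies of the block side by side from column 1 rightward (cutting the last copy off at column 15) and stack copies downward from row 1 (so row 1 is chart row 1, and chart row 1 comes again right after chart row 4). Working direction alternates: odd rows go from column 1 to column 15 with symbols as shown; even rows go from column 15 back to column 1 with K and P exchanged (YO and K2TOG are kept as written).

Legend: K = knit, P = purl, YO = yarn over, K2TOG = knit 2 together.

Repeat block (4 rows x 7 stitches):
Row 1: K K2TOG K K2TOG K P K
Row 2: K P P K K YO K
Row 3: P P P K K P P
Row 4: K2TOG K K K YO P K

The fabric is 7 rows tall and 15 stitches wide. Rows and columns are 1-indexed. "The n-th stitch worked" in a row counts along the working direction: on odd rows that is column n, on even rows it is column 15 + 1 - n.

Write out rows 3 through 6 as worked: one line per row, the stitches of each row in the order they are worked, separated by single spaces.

Result:
P P P K K P P P P P K K P P P
K2TOG P K YO P P P K2TOG P K YO P P P K2TOG
K K2TOG K K2TOG K P K K K2TOG K K2TOG K P K K
P P YO P P K K P P YO P P K K P

Derivation:
Row 3: chart row 3, RS - tile across columns 1-15 and work as-is.
Row 4: chart row 4, WS - tiled (columns 1-15): K2TOG K K K YO P K K2TOG K K K YO P K K2TOG; work from column 15 back to 1 with K<->P swapped.
Row 5: chart row 1, RS - tile across columns 1-15 and work as-is.
Row 6: chart row 2, WS - tiled (columns 1-15): K P P K K YO K K P P K K YO K K; work from column 15 back to 1 with K<->P swapped.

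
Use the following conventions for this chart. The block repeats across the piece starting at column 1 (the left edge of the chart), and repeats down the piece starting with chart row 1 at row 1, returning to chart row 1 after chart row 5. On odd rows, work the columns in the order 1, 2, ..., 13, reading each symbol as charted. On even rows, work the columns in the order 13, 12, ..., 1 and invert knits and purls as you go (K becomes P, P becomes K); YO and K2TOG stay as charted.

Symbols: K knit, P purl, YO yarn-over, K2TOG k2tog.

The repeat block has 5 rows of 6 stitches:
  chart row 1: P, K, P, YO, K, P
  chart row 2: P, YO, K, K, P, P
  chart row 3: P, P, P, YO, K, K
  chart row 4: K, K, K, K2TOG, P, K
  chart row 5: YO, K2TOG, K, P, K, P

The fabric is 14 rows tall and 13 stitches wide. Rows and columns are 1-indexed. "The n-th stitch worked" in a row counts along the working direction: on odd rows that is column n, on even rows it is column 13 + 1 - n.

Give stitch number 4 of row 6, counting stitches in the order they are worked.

Stitch:
YO

Derivation:
Row 6: (6-1) mod 5 = 0, so use chart row 1. Even row -> WS.
Chart row 1 tiled across columns 1-13: P K P YO K P P K P YO K P P
WS row: flip the tiled sequence (start at column 13) and apply K<->P; YO and K2TOG stay.
Row 6 as worked: K K P YO K P K K P YO K P K
Stitch 4 in working order -> YO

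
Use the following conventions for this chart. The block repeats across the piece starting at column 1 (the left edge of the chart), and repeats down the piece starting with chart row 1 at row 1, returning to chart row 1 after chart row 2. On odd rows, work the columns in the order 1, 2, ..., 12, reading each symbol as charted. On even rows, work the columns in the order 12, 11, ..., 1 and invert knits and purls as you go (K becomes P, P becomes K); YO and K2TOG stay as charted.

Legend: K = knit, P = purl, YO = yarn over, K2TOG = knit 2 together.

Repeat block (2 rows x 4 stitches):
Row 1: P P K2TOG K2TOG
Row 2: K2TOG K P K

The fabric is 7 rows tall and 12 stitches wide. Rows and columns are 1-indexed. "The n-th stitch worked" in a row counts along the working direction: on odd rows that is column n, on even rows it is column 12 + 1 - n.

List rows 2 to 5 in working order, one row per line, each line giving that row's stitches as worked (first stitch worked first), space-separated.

Row 2: chart row 2, WS - tiled (columns 1-12): K2TOG K P K K2TOG K P K K2TOG K P K; work from column 12 back to 1 with K<->P swapped.
Row 3: chart row 1, RS - tile across columns 1-12 and work as-is.
Row 4: chart row 2, WS - tiled (columns 1-12): K2TOG K P K K2TOG K P K K2TOG K P K; work from column 12 back to 1 with K<->P swapped.
Row 5: chart row 1, RS - tile across columns 1-12 and work as-is.

Rows as worked:
P K P K2TOG P K P K2TOG P K P K2TOG
P P K2TOG K2TOG P P K2TOG K2TOG P P K2TOG K2TOG
P K P K2TOG P K P K2TOG P K P K2TOG
P P K2TOG K2TOG P P K2TOG K2TOG P P K2TOG K2TOG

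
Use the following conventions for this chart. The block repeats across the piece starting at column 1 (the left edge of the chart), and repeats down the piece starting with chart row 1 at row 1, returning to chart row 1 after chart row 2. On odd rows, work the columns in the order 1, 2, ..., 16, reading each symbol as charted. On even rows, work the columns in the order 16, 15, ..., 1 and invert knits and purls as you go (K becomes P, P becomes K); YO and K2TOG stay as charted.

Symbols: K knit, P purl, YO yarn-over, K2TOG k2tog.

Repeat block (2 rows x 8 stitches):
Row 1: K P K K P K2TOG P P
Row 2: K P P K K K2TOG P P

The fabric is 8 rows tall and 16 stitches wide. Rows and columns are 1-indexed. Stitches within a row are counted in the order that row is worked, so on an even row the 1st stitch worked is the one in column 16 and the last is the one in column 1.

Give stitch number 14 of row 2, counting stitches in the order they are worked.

== STITCH ==
K

Derivation:
For row 2: chart row = ((2-1) mod 2) + 1 = 2; this is a WS (even) row.
Chart row 2 tiled across columns 1-16: K P P K K K2TOG P P K P P K K K2TOG P P
WS: work from column 16 back to column 1 (reverse the tiled row), swapping K<->P (YO and K2TOG unchanged).
Row 2 as worked: K K K2TOG P P K K P K K K2TOG P P K K P
The 14th stitch worked is K.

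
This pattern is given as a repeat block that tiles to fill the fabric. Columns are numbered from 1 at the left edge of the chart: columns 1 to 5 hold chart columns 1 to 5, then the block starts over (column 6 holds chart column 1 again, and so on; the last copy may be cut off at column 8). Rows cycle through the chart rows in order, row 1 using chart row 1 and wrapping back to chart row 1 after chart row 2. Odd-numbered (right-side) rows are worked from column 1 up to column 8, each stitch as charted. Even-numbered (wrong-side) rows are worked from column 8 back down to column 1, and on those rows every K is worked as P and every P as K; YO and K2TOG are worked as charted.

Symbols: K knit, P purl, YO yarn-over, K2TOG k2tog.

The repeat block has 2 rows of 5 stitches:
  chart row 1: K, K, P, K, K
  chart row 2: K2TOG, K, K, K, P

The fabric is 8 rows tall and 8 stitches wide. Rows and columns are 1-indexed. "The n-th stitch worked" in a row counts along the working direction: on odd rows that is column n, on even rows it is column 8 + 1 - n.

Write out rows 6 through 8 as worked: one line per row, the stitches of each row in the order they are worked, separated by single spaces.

Row 6: chart row 2, WS - tiled (columns 1-8): K2TOG K K K P K2TOG K K; work from column 8 back to 1 with K<->P swapped.
Row 7: chart row 1, RS - tile across columns 1-8 and work as-is.
Row 8: chart row 2, WS - tiled (columns 1-8): K2TOG K K K P K2TOG K K; work from column 8 back to 1 with K<->P swapped.

== ROWS AS WORKED ==
P P K2TOG K P P P K2TOG
K K P K K K K P
P P K2TOG K P P P K2TOG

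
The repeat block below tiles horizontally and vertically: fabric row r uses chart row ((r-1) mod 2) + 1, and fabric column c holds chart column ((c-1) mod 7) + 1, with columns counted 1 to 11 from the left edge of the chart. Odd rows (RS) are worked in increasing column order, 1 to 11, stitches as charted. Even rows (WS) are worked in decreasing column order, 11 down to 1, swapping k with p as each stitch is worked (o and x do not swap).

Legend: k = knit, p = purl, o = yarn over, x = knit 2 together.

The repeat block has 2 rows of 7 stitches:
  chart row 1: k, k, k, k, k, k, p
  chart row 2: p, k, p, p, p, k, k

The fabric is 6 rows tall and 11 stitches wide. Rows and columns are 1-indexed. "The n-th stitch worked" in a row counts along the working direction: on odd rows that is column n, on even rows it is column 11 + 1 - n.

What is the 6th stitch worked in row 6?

Row 6 uses chart row ((6-1) mod 2)+1 = 2. Row 6 is even, so WS.
Chart row 2 tiled across columns 1-11: p k p p p k k p k p p
WS: work from column 11 back to column 1 (reverse the tiled row), swapping k<->p (o and x unchanged).
Row 6 as worked: k k p k p p k k k p k
The 6th stitch worked is p.

Stitch:
p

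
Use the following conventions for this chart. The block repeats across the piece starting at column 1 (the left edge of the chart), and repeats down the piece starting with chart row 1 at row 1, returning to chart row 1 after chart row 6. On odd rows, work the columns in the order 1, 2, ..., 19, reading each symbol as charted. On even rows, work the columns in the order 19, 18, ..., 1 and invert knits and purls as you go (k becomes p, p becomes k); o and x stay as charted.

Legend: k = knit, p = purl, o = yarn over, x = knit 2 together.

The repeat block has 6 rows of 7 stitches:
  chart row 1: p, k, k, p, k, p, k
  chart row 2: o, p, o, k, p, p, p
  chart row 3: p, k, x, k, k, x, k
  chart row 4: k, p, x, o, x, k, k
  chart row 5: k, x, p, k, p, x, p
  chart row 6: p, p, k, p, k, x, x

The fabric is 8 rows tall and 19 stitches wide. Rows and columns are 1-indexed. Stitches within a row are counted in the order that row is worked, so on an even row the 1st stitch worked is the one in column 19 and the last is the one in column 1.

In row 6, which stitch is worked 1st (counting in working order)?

Result:
p

Derivation:
Row 6: (6-1) mod 6 = 5, so use chart row 6. Even row -> WS.
Chart row 6 tiled across columns 1-19: p p k p k x x p p k p k x x p p k p k
WS: work from column 19 back to column 1 (reverse the tiled row), swapping k<->p (o and x unchanged).
Row 6 as worked: p k p k k x x p k p k k x x p k p k k
Stitch 1 in working order -> p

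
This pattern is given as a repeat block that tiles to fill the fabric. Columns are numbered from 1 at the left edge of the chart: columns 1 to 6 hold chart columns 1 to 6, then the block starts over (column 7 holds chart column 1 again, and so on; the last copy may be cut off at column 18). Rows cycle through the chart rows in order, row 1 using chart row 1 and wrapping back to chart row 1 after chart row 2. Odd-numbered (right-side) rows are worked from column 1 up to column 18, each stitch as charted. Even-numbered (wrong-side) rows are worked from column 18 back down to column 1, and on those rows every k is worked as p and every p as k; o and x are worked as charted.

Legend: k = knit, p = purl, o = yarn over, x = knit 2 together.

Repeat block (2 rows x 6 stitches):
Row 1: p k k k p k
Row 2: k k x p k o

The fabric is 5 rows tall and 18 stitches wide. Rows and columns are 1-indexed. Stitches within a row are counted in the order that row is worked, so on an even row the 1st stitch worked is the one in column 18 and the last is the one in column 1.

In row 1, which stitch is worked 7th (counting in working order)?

== STITCH ==
p

Derivation:
For row 1: chart row = ((1-1) mod 2) + 1 = 1; this is a RS (odd) row.
Chart row 1 tiled across columns 1-18: p k k k p k p k k k p k p k k k p k
RS: work column 1 to column 18, symbols as charted — the tiled row is the row as worked.
Counting 7 along the worked row gives p.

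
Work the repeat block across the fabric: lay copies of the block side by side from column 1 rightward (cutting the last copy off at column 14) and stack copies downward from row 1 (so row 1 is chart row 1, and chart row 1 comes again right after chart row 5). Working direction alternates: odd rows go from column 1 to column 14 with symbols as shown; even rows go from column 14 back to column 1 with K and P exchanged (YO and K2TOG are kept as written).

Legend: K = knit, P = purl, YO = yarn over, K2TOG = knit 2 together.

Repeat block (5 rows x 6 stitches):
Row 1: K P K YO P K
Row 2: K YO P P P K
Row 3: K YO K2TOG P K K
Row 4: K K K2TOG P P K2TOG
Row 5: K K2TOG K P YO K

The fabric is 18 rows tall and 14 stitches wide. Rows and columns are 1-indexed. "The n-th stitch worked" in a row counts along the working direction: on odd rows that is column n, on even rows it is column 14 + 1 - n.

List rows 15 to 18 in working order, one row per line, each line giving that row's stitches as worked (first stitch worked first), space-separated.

Rows as worked:
K K2TOG K P YO K K K2TOG K P YO K K K2TOG
K P P K YO P K P P K YO P K P
K YO P P P K K YO P P P K K YO
YO P P P K K2TOG YO P P P K K2TOG YO P

Derivation:
Row 15: chart row 5, RS - tile across columns 1-14 and work as-is.
Row 16: chart row 1, WS - tiled (columns 1-14): K P K YO P K K P K YO P K K P; work from column 14 back to 1 with K<->P swapped.
Row 17: chart row 2, RS - tile across columns 1-14 and work as-is.
Row 18: chart row 3, WS - tiled (columns 1-14): K YO K2TOG P K K K YO K2TOG P K K K YO; work from column 14 back to 1 with K<->P swapped.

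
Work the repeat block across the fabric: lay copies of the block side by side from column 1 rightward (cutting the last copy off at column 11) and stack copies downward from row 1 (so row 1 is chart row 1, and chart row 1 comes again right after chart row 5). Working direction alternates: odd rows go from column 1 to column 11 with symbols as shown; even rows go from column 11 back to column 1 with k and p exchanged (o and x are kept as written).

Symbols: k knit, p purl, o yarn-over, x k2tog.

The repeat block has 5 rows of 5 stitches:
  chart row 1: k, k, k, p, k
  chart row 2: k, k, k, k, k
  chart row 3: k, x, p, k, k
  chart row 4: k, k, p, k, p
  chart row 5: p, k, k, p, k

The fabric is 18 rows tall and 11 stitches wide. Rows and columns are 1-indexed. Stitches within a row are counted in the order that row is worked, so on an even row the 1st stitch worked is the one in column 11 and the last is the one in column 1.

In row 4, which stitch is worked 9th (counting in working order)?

Stitch:
k

Derivation:
Row 4: (4-1) mod 5 = 3, so use chart row 4. Even row -> WS.
Chart row 4 tiled across columns 1-11: k k p k p k k p k p k
Wrong side: read the tiled row from column 11 down to 1 and exchange k with p (leave o, x).
Row 4 as worked: p k p k p p k p k p p
The 9th stitch worked is k.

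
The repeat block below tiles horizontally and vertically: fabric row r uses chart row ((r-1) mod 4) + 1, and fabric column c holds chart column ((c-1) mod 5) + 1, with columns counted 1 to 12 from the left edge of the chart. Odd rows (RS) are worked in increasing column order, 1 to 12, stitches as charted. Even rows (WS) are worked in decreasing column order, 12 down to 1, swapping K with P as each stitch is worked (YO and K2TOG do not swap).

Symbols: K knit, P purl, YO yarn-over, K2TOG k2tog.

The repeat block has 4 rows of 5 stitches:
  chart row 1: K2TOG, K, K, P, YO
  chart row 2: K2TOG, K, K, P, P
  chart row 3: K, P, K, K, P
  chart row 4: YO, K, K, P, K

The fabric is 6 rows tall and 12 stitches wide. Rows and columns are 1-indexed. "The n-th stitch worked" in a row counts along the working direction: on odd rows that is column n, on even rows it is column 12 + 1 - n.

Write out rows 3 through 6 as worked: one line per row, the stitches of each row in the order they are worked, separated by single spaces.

== ROWS AS WORKED ==
K P K K P K P K K P K P
P YO P K P P YO P K P P YO
K2TOG K K P YO K2TOG K K P YO K2TOG K
P K2TOG K K P P K2TOG K K P P K2TOG

Derivation:
Row 3: chart row 3, RS - tile across columns 1-12 and work as-is.
Row 4: chart row 4, WS - tiled (columns 1-12): YO K K P K YO K K P K YO K; work from column 12 back to 1 with K<->P swapped.
Row 5: chart row 1, RS - tile across columns 1-12 and work as-is.
Row 6: chart row 2, WS - tiled (columns 1-12): K2TOG K K P P K2TOG K K P P K2TOG K; work from column 12 back to 1 with K<->P swapped.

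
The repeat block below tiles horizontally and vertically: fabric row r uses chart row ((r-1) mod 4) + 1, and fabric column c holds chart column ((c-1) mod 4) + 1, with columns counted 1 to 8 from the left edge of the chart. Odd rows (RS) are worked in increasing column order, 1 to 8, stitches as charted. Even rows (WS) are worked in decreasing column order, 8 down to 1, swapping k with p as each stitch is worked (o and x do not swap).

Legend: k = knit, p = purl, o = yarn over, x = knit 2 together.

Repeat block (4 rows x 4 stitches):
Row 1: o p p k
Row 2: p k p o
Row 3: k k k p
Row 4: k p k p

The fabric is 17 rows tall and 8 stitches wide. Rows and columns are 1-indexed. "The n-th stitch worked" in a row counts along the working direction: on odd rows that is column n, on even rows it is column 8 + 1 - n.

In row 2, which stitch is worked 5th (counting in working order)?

Row 2 uses chart row ((2-1) mod 4)+1 = 2. Row 2 is even, so WS.
Chart row 2 tiled across columns 1-8: p k p o p k p o
WS: work from column 8 back to column 1 (reverse the tiled row), swapping k<->p (o and x unchanged).
Row 2 as worked: o k p k o k p k
Stitch 5 in working order -> o

== STITCH ==
o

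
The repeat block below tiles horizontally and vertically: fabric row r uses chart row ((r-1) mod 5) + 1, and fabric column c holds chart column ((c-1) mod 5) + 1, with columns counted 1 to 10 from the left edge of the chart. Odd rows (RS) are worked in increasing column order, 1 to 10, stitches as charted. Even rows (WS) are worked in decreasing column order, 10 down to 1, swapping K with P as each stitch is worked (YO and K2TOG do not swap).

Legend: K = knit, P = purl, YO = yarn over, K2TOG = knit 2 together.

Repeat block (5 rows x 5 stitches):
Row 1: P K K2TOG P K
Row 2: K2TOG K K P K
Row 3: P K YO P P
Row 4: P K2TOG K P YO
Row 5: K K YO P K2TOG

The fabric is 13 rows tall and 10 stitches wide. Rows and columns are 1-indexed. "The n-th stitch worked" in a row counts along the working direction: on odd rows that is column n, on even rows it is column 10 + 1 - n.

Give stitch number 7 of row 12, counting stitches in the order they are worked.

Row 12: (12-1) mod 5 = 1, so use chart row 2. Even row -> WS.
Chart row 2 tiled across columns 1-10: K2TOG K K P K K2TOG K K P K
WS: work from column 10 back to column 1 (reverse the tiled row), swapping K<->P (YO and K2TOG unchanged).
Row 12 as worked: P K P P K2TOG P K P P K2TOG
Counting 7 along the worked row gives K.

Result:
K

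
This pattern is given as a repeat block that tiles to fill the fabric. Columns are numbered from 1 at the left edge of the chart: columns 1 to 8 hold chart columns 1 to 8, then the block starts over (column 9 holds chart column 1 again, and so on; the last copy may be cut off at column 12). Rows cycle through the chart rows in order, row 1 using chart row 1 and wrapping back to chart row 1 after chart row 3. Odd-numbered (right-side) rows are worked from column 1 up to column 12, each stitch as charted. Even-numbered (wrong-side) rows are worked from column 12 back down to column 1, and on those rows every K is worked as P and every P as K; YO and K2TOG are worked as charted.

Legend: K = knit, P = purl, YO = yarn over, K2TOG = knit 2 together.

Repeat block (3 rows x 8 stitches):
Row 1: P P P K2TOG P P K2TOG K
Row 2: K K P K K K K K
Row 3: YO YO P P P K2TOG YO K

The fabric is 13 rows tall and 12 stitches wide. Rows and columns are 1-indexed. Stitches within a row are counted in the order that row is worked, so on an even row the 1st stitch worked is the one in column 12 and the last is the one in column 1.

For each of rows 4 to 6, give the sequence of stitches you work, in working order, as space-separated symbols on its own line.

Row 4: chart row 1, WS - tiled (columns 1-12): P P P K2TOG P P K2TOG K P P P K2TOG; work from column 12 back to 1 with K<->P swapped.
Row 5: chart row 2, RS - tile across columns 1-12 and work as-is.
Row 6: chart row 3, WS - tiled (columns 1-12): YO YO P P P K2TOG YO K YO YO P P; work from column 12 back to 1 with K<->P swapped.

Rows as worked:
K2TOG K K K P K2TOG K K K2TOG K K K
K K P K K K K K K K P K
K K YO YO P YO K2TOG K K K YO YO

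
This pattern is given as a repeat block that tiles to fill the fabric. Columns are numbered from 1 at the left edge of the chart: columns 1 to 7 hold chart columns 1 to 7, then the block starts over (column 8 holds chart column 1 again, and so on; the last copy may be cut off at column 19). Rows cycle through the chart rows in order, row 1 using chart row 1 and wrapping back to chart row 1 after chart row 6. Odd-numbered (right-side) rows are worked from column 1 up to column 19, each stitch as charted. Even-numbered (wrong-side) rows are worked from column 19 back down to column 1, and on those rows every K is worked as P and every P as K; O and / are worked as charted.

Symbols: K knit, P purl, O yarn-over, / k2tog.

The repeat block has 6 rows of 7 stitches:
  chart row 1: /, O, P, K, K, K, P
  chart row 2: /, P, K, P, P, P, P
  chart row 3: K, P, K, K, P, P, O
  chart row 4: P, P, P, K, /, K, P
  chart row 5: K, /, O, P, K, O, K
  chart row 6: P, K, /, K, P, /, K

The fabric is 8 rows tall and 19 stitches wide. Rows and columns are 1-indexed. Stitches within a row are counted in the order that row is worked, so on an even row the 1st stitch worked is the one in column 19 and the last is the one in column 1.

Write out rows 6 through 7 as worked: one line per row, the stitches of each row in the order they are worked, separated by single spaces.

Rows as worked:
K P / P K P / K P / P K P / K P / P K
/ O P K K K P / O P K K K P / O P K K

Derivation:
Row 6: chart row 6, WS - tiled (columns 1-19): P K / K P / K P K / K P / K P K / K P; work from column 19 back to 1 with K<->P swapped.
Row 7: chart row 1, RS - tile across columns 1-19 and work as-is.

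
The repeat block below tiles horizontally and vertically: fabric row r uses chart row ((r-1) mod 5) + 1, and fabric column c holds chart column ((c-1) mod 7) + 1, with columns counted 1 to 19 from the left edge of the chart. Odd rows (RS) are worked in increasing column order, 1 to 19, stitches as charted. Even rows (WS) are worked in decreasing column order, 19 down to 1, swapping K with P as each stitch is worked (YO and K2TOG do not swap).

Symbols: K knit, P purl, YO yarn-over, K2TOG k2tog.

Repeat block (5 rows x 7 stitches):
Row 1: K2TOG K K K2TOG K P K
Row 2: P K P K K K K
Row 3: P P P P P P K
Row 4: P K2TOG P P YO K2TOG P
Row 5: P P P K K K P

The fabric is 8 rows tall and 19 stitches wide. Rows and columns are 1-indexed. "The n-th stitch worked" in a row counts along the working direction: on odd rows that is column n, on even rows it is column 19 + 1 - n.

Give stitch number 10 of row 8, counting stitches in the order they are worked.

For row 8: chart row = ((8-1) mod 5) + 1 = 3; this is a WS (even) row.
Chart row 3 tiled across columns 1-19: P P P P P P K P P P P P P K P P P P P
WS: work from column 19 back to column 1 (reverse the tiled row), swapping K<->P (YO and K2TOG unchanged).
Row 8 as worked: K K K K K P K K K K K K P K K K K K K
Counting 10 along the worked row gives K.

Stitch:
K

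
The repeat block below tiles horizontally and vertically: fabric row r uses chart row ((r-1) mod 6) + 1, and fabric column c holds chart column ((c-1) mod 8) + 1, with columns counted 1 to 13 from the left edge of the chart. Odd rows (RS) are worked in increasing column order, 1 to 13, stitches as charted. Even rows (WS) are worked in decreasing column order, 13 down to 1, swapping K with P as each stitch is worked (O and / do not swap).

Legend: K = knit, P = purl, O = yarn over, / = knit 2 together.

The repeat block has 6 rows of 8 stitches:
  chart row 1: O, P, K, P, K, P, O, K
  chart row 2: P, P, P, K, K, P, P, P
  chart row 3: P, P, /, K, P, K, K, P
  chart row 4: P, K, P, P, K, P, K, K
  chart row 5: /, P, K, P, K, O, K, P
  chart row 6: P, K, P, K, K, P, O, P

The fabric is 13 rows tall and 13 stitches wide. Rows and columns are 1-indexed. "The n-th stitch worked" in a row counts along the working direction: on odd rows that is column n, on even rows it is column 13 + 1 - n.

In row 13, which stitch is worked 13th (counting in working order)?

Stitch:
K

Derivation:
For row 13: chart row = ((13-1) mod 6) + 1 = 1; this is a RS (odd) row.
Chart row 1 tiled across columns 1-13: O P K P K P O K O P K P K
RS: work column 1 to column 13, symbols as charted — the tiled row is the row as worked.
The 13th stitch worked is K.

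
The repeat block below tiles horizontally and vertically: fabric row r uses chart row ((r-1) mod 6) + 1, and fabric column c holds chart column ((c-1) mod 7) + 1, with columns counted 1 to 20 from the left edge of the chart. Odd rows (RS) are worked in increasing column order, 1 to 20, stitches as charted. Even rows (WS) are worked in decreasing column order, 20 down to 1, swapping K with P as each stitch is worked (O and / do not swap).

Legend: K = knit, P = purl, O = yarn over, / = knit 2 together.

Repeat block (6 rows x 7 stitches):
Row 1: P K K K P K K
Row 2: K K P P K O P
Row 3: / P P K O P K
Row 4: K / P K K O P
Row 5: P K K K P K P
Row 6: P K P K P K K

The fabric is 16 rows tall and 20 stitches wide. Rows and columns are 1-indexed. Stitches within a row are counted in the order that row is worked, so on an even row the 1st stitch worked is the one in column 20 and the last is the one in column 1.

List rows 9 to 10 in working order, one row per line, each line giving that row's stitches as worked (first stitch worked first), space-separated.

Result:
/ P P K O P K / P P K O P K / P P K O P
O P P K / P K O P P K / P K O P P K / P

Derivation:
Row 9: chart row 3, RS - tile across columns 1-20 and work as-is.
Row 10: chart row 4, WS - tiled (columns 1-20): K / P K K O P K / P K K O P K / P K K O; work from column 20 back to 1 with K<->P swapped.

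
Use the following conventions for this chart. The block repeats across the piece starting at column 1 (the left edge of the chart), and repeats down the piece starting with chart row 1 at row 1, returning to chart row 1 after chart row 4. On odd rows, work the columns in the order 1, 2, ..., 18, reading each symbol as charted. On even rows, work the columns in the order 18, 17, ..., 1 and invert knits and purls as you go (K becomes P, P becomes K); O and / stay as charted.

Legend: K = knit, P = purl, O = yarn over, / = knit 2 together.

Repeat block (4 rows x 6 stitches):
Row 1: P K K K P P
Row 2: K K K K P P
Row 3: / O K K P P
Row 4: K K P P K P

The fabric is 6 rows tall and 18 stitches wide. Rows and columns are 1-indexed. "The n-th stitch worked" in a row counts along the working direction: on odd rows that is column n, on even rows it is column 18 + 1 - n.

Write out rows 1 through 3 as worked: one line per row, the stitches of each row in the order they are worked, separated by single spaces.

Result:
P K K K P P P K K K P P P K K K P P
K K P P P P K K P P P P K K P P P P
/ O K K P P / O K K P P / O K K P P

Derivation:
Row 1: chart row 1, RS - tile across columns 1-18 and work as-is.
Row 2: chart row 2, WS - tiled (columns 1-18): K K K K P P K K K K P P K K K K P P; work from column 18 back to 1 with K<->P swapped.
Row 3: chart row 3, RS - tile across columns 1-18 and work as-is.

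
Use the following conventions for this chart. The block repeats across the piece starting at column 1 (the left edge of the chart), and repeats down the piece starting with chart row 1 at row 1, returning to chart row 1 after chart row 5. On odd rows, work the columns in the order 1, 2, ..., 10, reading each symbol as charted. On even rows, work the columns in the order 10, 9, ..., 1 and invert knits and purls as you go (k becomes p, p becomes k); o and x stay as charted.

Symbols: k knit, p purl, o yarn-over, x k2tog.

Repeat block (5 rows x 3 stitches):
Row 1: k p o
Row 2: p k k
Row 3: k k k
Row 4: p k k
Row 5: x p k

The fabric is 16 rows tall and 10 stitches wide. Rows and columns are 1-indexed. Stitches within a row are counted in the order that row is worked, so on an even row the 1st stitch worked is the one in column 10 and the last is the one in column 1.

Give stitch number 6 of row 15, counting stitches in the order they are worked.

Result:
k

Derivation:
Row 15: (15-1) mod 5 = 4, so use chart row 5. Odd row -> RS.
Chart row 5 tiled across columns 1-10: x p k x p k x p k x
Right side: take the tiled row as-is (worked left to right from column 1).
Stitch 6 in working order -> k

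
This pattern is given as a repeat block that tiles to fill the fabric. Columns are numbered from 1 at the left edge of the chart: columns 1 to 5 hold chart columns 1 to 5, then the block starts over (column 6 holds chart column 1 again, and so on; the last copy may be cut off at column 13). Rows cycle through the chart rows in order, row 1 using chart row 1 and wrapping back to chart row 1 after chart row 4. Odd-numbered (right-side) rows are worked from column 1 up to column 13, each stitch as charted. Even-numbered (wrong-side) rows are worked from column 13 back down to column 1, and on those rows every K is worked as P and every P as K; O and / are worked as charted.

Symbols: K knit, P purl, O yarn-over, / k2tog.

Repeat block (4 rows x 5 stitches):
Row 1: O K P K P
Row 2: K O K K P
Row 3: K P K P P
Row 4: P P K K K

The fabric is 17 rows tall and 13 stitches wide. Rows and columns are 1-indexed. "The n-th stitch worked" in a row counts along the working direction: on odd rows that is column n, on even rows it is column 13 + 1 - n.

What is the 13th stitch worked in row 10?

Row 10 uses chart row ((10-1) mod 4)+1 = 2. Row 10 is even, so WS.
Chart row 2 tiled across columns 1-13: K O K K P K O K K P K O K
WS row: flip the tiled sequence (start at column 13) and apply K<->P; O and / stay.
Row 10 as worked: P O P K P P O P K P P O P
Counting 13 along the worked row gives P.

== STITCH ==
P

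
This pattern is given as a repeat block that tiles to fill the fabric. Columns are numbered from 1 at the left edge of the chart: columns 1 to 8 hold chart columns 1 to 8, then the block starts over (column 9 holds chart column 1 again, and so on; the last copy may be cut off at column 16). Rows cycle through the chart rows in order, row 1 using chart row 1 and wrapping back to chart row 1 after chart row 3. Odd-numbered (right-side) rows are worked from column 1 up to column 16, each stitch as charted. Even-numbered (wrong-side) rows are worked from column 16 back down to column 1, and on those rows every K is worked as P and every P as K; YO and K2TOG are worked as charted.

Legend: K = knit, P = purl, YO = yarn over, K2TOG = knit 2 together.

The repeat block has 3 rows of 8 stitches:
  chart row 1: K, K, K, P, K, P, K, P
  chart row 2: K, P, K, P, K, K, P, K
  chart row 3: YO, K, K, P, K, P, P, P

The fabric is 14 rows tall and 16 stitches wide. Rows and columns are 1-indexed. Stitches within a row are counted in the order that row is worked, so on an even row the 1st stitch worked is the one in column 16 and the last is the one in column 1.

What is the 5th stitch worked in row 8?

Result:
K

Derivation:
For row 8: chart row = ((8-1) mod 3) + 1 = 2; this is a WS (even) row.
Chart row 2 tiled across columns 1-16: K P K P K K P K K P K P K K P K
WS: work from column 16 back to column 1 (reverse the tiled row), swapping K<->P (YO and K2TOG unchanged).
Row 8 as worked: P K P P K P K P P K P P K P K P
Counting 5 along the worked row gives K.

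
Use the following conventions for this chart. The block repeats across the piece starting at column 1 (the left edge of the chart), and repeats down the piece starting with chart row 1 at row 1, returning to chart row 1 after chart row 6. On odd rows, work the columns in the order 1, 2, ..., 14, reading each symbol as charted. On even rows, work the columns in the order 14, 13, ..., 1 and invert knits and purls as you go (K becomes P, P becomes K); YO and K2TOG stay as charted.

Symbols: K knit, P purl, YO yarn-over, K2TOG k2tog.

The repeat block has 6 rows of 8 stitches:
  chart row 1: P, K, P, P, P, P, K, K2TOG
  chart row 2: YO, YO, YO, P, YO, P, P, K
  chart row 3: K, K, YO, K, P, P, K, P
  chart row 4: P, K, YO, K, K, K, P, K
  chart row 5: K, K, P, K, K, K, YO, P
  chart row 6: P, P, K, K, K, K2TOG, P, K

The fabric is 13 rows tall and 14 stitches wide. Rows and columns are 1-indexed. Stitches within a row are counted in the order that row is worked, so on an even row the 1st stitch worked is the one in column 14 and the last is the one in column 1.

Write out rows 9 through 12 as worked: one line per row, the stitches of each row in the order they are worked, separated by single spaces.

Result:
K K YO K P P K P K K YO K P P
P P P YO P K P K P P P YO P K
K K P K K K YO P K K P K K K
K2TOG P P P K K P K K2TOG P P P K K

Derivation:
Row 9: chart row 3, RS - tile across columns 1-14 and work as-is.
Row 10: chart row 4, WS - tiled (columns 1-14): P K YO K K K P K P K YO K K K; work from column 14 back to 1 with K<->P swapped.
Row 11: chart row 5, RS - tile across columns 1-14 and work as-is.
Row 12: chart row 6, WS - tiled (columns 1-14): P P K K K K2TOG P K P P K K K K2TOG; work from column 14 back to 1 with K<->P swapped.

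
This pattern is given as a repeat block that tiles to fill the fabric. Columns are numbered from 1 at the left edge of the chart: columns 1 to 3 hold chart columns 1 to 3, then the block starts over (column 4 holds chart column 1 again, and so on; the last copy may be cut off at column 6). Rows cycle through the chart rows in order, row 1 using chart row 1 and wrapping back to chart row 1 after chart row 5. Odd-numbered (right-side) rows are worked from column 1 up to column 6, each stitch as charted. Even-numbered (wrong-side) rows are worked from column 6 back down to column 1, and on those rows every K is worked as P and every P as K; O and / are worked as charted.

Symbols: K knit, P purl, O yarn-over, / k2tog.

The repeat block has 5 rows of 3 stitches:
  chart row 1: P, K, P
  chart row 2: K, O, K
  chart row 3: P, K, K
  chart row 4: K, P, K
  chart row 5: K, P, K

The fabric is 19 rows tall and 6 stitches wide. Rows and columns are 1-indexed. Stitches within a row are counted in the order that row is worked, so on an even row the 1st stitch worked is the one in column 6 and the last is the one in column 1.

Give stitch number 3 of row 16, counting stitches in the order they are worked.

Row 16 uses chart row ((16-1) mod 5)+1 = 1. Row 16 is even, so WS.
Chart row 1 tiled across columns 1-6: P K P P K P
Wrong side: read the tiled row from column 6 down to 1 and exchange K with P (leave O, /).
Row 16 as worked: K P K K P K
Stitch 3 in working order -> K

== STITCH ==
K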